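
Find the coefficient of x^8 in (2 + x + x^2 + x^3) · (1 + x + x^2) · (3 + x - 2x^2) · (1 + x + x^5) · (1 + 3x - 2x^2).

9

(2 + x + x^2 + x^3) has coefficients 2,1,1,1 for degrees 0…3.
(1 + x + x^2) has coefficients 1,1,1,0,0,0,0,0,0 for degrees 0…8.
Multiplying by (3 + x - 2x^2) gives running coefficients 3,4,2,-1,-2,0,0,0,0 for degrees 0…8.
Multiplying by (1 + x + x^5) gives running coefficients 3,7,6,1,-3,1,4,2,-1 for degrees 0…8.
Finally multiplying by (1 + 3x - 2x^2), the product of all factors after the first has coefficients 3,16,21,5,-12,-10,13,12,-3 for degrees 0…8.
[x^8] = 2·(-3) + 1·12 + 1·13 + 1·(-10) = 9.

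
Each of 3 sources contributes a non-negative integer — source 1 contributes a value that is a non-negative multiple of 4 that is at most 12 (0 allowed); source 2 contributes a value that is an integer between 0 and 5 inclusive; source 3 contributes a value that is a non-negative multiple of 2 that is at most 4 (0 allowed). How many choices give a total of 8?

5

The generating function for the choices is (1 + y⁴ + y⁸ + y¹²)·(1 + y + y² + y³ + y⁴ + y⁵)·(1 + y² + y⁴); the count is [y⁸].
(1 + y⁴ + y⁸ + y¹²) has coefficients 1,0,0,0,1,0,0,0,1 for degrees 0…8.
(1 + y + y² + y³ + y⁴ + y⁵) has coefficients 1,1,1,1,1,1,0,0,0 for degrees 0…8.
Finally multiplying by (1 + y² + y⁴), the product of all factors after the first has coefficients 1,1,2,2,3,3,2,2,1 for degrees 0…8.
[y⁸] = 1·1 + 1·3 + 1·1 = 5.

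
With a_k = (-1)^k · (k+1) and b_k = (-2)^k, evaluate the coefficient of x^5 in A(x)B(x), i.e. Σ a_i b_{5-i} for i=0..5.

-120

Write out a_i and b_{5-i} for i = 0,…,5 and sum the products.
Σ = 1·(-32) − 2·16 + 3·(-8) − 4·4 + 5·(-2) − 6·1 = -120.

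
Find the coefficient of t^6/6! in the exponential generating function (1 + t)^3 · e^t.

The EGF product rule gives c_6 = Σ_{k_1+k_2=6} C(6; k_1,k_2) · ∏ g_i(k_i), where (1+t)^3 gives the falling factorial (3)_k; e^t gives (1)^k.
g_1(k) for k = 0…6: 1, 3, 6, 6, 0, 0, 0.
g_2(k) for k = 0…6: 1, 1, 1, 1, 1, 1, 1.
c_6 = Σ_k C(6,k)·g_1(k)·g_2(6−k) = 1·1·1 + 6·3·1 + 15·6·1 + 20·6·1 = 1 + 18 + 90 + 120 = 229.

229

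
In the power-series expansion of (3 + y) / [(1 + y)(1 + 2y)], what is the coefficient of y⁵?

Partial fractions give a closed form: a_n = (-2)·(-1)^n + (5)·(-2)^n.
At n = 5: a_5 = -158.

-158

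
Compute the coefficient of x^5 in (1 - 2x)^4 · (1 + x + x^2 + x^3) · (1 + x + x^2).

-7

(1 - 2x)^4 has coefficients 1,-8,24,-32,16 for degrees 0…4.
(1 + x + x^2 + x^3) has coefficients 1,1,1,1,0,0 for degrees 0…5.
Finally multiplying by (1 + x + x^2), the product of all factors after the first has coefficients 1,2,3,3,2,1 for degrees 0…5.
[x^5] = 1·1 − 8·2 + 24·3 − 32·3 + 16·2 = -7.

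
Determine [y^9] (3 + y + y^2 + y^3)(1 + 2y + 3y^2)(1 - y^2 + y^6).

(3 + y + y^2 + y^3) has coefficients 3,1,1,1 for degrees 0…3.
(1 + 2y + 3y^2) has coefficients 1,2,3,0,0,0,0,0,0,0 for degrees 0…9.
Finally multiplying by (1 - y^2 + y^6), the product of all factors after the first has coefficients 1,2,2,-2,-3,0,1,2,3,0 for degrees 0…9.
[y^9] = 3·0 + 1·3 + 1·2 + 1·1 = 6.

6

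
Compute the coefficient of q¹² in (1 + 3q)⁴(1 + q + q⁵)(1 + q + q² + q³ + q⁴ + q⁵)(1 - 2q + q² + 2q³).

(1 + 3q)⁴ has coefficients 1,12,54,108,81 for degrees 0…4.
(1 + q + q⁵) has coefficients 1,1,0,0,0,1,0,0,0,0,0,0,0 for degrees 0…12.
Multiplying by (1 + q + q² + q³ + q⁴ + q⁵) gives running coefficients 1,2,2,2,2,3,2,1,1,1,1,0,0 for degrees 0…12.
Finally multiplying by (1 - 2q + q² + 2q³), the product of all factors after the first has coefficients 1,0,-1,2,4,5,2,4,7,4,2,1,3 for degrees 0…12.
[q¹²] = 1·3 + 12·1 + 54·2 + 108·4 + 81·7 = 1122.

1122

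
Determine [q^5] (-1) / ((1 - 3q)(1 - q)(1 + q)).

-273

Partial fractions give a closed form: a_n = (-9/8)·3^n + (1/4)·1^n + (-1/8)·(-1)^n.
At n = 5: a_5 = -273.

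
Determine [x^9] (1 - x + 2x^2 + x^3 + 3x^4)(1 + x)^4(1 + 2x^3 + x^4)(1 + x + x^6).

(1 - x + 2x^2 + x^3 + 3x^4) has coefficients 1,-1,2,1,3 for degrees 0…4.
(1 + x)^4 has coefficients 1,4,6,4,1,0,0,0,0,0 for degrees 0…9.
Multiplying by (1 + 2x^3 + x^4) gives running coefficients 1,4,6,6,10,16,14,6,1,0 for degrees 0…9.
Finally multiplying by (1 + x + x^6), the product of all factors after the first has coefficients 1,5,10,12,16,26,31,24,13,7 for degrees 0…9.
[x^9] = 1·7 − 1·13 + 2·24 + 1·31 + 3·26 = 151.

151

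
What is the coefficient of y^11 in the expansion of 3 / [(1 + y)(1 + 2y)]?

-12285

The denominator gives the recurrence a_n = −3a_(n−1) − 2a_(n−2) for n ≥ 2; the numerator fixes a_0 = 3, a_1 = -9.
Iterating: 3, -9, 21, -45, 93, -189, 381, -765, 1533, -3069, 6141, -12285, so a_11 = -12285.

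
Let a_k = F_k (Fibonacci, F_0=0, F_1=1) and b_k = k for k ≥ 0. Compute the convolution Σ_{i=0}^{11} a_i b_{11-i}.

364

This is [x^11] in the product of the two ordinary generating functions.
Σ = 0·11 + 1·10 + 1·9 + 2·8 + 3·7 + 5·6 + 8·5 + 13·4 + 21·3 + 34·2 + 55·1 + 89·0 = 364.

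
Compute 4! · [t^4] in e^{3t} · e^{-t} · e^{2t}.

The EGF product rule gives c_4 = Σ_{k_1+k_2+k_3=4} C(4; k_1,k_2,k_3) · ∏ g_i(k_i), where e^{3t} gives (3)^k; e^{-t} gives (-1)^k; e^{2t} gives (2)^k.
g_1(k) for k = 0…4: 1, 3, 9, 27, 81.
g_2(k) for k = 0…4: 1, -1, 1, -1, 1.
g_3(k) for k = 0…4: 1, 2, 4, 8, 16.
First combine the last two factors: h(k) = Σ_j C(k,j)·g_2(j)·g_3(k−j) for k = 0…4: 1, 1, 1, 1, 1.
c_4 = Σ_k C(4,k)·g_1(k)·h(4−k) = 1·1·1 + 4·3·1 + 6·9·1 + 4·27·1 + 1·81·1 = 1 + 12 + 54 + 108 + 81 = 256.

256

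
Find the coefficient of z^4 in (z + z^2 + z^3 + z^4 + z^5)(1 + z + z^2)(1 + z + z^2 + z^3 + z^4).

(z + z^2 + z^3 + z^4 + z^5) has coefficients 0,1,1,1,1 for degrees 0…4.
(1 + z + z^2) has coefficients 1,1,1,0,0 for degrees 0…4.
Finally multiplying by (1 + z + z^2 + z^3 + z^4), the product of all factors after the first has coefficients 1,2,3,3,3 for degrees 0…4.
[z^4] = 1·3 + 1·3 + 1·2 + 1·1 = 9.

9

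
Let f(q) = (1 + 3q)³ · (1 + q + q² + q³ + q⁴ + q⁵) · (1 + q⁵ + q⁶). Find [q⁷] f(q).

101

(1 + 3q)³ has coefficients 1,9,27,27 for degrees 0…3.
(1 + q + q² + q³ + q⁴ + q⁵) has coefficients 1,1,1,1,1,1,0,0 for degrees 0…7.
Finally multiplying by (1 + q⁵ + q⁶), the product of all factors after the first has coefficients 1,1,1,1,1,2,2,2 for degrees 0…7.
[q⁷] = 1·2 + 9·2 + 27·2 + 27·1 = 101.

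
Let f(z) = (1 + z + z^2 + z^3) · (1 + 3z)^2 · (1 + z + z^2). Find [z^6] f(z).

24

(1 + z + z^2 + z^3) has coefficients 1,1,1,1 for degrees 0…3.
(1 + 3z)^2 has coefficients 1,6,9,0,0,0,0 for degrees 0…6.
Finally multiplying by (1 + z + z^2), the product of all factors after the first has coefficients 1,7,16,15,9,0,0 for degrees 0…6.
[z^6] = 1·0 + 1·0 + 1·9 + 1·15 = 24.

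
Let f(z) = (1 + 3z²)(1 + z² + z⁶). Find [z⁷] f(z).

0

(1 + 3z²) has coefficients 1,0,3 for degrees 0…2.
(1 + z² + z⁶) has coefficients 1,0,1,0,0,0,1,0 for degrees 0…7.
[z⁷] = 1·0 + 3·0 = 0.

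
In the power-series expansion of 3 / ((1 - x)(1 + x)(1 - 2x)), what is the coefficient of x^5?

Partial fractions give a closed form: a_n = (-3/2)·1^n + (1/2)·(-1)^n + (4)·2^n.
At n = 5: a_5 = 126.

126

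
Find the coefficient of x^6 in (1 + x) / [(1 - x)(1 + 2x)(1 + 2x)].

The denominator gives the recurrence a_n = −3a_(n−1) + 4a_(n−3) for n ≥ 3; the numerator fixes a_0 = 1, a_1 = -2, a_2 = 6.
Iterating: 1, -2, 6, -14, 34, -78, 178, so a_6 = 178.

178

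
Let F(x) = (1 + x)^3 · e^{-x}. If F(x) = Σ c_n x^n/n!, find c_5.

The EGF product rule gives c_5 = Σ_{k_1+k_2=5} C(5; k_1,k_2) · ∏ g_i(k_i), where (1+x)^3 gives the falling factorial (3)_k; e^{-x} gives (-1)^k.
g_1(k) for k = 0…5: 1, 3, 6, 6, 0, 0.
g_2(k) for k = 0…5: 1, -1, 1, -1, 1, -1.
c_5 = Σ_k C(5,k)·g_1(k)·g_2(5−k) = 1·1·(-1) + 5·3·1 + 10·6·(-1) + 10·6·1 = −1 + 15 − 60 + 60 = 14.

14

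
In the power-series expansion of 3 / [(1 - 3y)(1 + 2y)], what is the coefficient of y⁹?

34815

Partial fractions give a closed form: a_n = (9/5)·3^n + (6/5)·(-2)^n.
At n = 9: a_9 = 34815.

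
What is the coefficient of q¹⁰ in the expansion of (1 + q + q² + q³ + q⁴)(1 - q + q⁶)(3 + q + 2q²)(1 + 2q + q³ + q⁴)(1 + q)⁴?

154

(1 + q + q² + q³ + q⁴) has coefficients 1,1,1,1,1 for degrees 0…4.
(1 - q + q⁶) has coefficients 1,-1,0,0,0,0,1,0,0,0,0 for degrees 0…10.
Multiplying by (3 + q + 2q²) gives running coefficients 3,-2,1,-2,0,0,3,1,2,0,0 for degrees 0…10.
Multiplying by (1 + 2q + q³ + q⁴) gives running coefficients 3,4,-3,3,-3,-1,2,5,4,7,4 for degrees 0…10.
Finally multiplying by (1 + q)⁴, the product of all factors after the first has coefficients 3,16,31,27,10,-3,-11,-2,29,60,78 for degrees 0…10.
[q¹⁰] = 1·78 + 1·60 + 1·29 + 1·(-2) + 1·(-11) = 154.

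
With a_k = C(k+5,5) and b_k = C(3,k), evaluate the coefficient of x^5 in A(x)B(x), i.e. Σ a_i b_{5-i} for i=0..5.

This is [x^5] in the product of the two ordinary generating functions.
Σ = 1·0 + 6·0 + 21·1 + 56·3 + 126·3 + 252·1 = 819.

819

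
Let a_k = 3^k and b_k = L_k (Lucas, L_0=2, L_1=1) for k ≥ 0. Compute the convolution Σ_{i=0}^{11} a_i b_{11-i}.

The convolution is the t^11 coefficient of A(t)B(t).
Σ = 1·199 + 3·123 + 9·76 + 27·47 + 81·29 + 243·18 + 729·11 + 2187·7 + 6561·4 + 19683·3 + 59049·1 + 177147·2 = 531208.

531208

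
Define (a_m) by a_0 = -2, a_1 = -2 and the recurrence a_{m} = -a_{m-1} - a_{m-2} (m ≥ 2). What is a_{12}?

-2

The ordinary generating function has denominator 1 + y + y^2.
Iterating the recurrence: a_0,…,a_{12} = -2, -2, 4, -2, -2, 4, -2, -2, 4, -2, -2, 4, -2.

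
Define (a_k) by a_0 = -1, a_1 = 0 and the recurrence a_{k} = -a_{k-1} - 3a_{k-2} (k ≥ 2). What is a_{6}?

The ordinary generating function has denominator 1 + q + 3q^2.
Iterating the recurrence: a_0,…,a_{6} = -1, 0, 3, -3, -6, 15, 3.

3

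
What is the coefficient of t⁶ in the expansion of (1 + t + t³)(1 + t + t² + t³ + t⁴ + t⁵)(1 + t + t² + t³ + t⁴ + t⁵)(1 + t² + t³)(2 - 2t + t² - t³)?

21

(1 + t + t³) has coefficients 1,1,0,1 for degrees 0…3.
(1 + t + t² + t³ + t⁴ + t⁵) has coefficients 1,1,1,1,1,1,0 for degrees 0…6.
Multiplying by (1 + t + t² + t³ + t⁴ + t⁵) gives running coefficients 1,2,3,4,5,6,5 for degrees 0…6.
Multiplying by (1 + t² + t³) gives running coefficients 1,2,4,7,10,13,14 for degrees 0…6.
Finally multiplying by (2 - 2t + t² - t³), the product of all factors after the first has coefficients 2,2,5,7,8,9,5 for degrees 0…6.
[t⁶] = 1·5 + 1·9 + 1·7 = 21.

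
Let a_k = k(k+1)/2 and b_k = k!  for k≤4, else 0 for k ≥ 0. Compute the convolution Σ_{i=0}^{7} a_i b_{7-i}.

This is [x^7] in the product of the two ordinary generating functions.
Σ = 0·0 + 1·0 + 3·0 + 6·24 + 10·6 + 15·2 + 21·1 + 28·1 = 283.

283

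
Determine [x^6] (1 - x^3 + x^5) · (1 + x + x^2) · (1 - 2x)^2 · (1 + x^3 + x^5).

(1 - x^3 + x^5) has coefficients 1,0,0,-1,0,1 for degrees 0…5.
(1 + x + x^2) has coefficients 1,1,1,0,0,0,0 for degrees 0…6.
Multiplying by (1 - 2x)^2 gives running coefficients 1,-3,1,0,4,0,0 for degrees 0…6.
Finally multiplying by (1 + x^3 + x^5), the product of all factors after the first has coefficients 1,-3,1,1,1,2,-3 for degrees 0…6.
[x^6] = 1·(-3) − 1·1 + 1·(-3) = -7.

-7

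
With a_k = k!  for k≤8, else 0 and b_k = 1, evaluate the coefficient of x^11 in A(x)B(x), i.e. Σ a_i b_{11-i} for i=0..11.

Write out a_i and b_{11-i} for i = 0,…,11 and sum the products.
Σ = 1·1 + 1·1 + 2·1 + 6·1 + 24·1 + 120·1 + 720·1 + 5040·1 + 40320·1 + 0·1 + 0·1 + 0·1 = 46234.

46234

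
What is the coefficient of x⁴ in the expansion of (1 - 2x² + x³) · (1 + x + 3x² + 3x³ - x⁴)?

(1 - 2x² + x³) has coefficients 1,0,-2,1 for degrees 0…3.
(1 + x + 3x² + 3x³ - x⁴) has coefficients 1,1,3,3,-1 for degrees 0…4.
[x⁴] = 1·(-1) − 2·3 + 1·1 = -6.

-6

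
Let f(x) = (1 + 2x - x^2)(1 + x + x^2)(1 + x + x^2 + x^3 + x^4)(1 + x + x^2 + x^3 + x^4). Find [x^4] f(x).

(1 + 2x - x^2) has coefficients 1,2,-1 for degrees 0…2.
(1 + x + x^2) has coefficients 1,1,1,0,0 for degrees 0…4.
Multiplying by (1 + x + x^2 + x^3 + x^4) gives running coefficients 1,2,3,3,3 for degrees 0…4.
Finally multiplying by (1 + x + x^2 + x^3 + x^4), the product of all factors after the first has coefficients 1,3,6,9,12 for degrees 0…4.
[x^4] = 1·12 + 2·9 − 1·6 = 24.

24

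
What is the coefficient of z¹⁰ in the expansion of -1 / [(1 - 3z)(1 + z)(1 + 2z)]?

-27391

Partial fractions give a closed form: a_n = (-9/20)·3^n + (1/4)·(-1)^n + (-4/5)·(-2)^n.
At n = 10: a_10 = -27391.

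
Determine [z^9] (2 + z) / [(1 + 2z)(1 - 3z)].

The denominator gives the recurrence a_n = a_(n−1) + 6a_(n−2) for n ≥ 2; the numerator fixes a_0 = 2, a_1 = 3.
Iterating: 2, 3, 15, 33, 123, 321, 1059, 2985, 9339, 27249, so a_9 = 27249.

27249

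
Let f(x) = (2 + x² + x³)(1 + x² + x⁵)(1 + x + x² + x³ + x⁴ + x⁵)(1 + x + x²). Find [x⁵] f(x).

23

(2 + x² + x³) has coefficients 2,0,1,1 for degrees 0…3.
(1 + x² + x⁵) has coefficients 1,0,1,0,0,1 for degrees 0…5.
Multiplying by (1 + x + x² + x³ + x⁴ + x⁵) gives running coefficients 1,1,2,2,2,3 for degrees 0…5.
Finally multiplying by (1 + x + x²), the product of all factors after the first has coefficients 1,2,4,5,6,7 for degrees 0…5.
[x⁵] = 2·7 + 1·5 + 1·4 = 23.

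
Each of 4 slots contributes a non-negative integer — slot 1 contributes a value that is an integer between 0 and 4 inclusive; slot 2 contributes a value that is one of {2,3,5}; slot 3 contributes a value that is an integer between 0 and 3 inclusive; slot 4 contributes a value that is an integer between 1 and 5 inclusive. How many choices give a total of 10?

The generating function for the choices is (1 + z + z² + z³ + z⁴)·(z² + z³ + z⁵)·(1 + z + z² + z³)·(z + z² + z³ + z⁴ + z⁵); the count is [z¹⁰].
(1 + z + z² + z³ + z⁴) has coefficients 1,1,1,1,1 for degrees 0…4.
(z² + z³ + z⁵) has coefficients 0,0,1,1,0,1,0,0,0,0,0 for degrees 0…10.
Multiplying by (1 + z + z² + z³) gives running coefficients 0,0,1,2,2,3,2,1,1,0,0 for degrees 0…10.
Finally multiplying by (z + z² + z³ + z⁴ + z⁵), the product of all factors after the first has coefficients 0,0,0,1,3,5,8,10,10,9,7 for degrees 0…10.
[z¹⁰] = 1·7 + 1·9 + 1·10 + 1·10 + 1·8 = 44.

44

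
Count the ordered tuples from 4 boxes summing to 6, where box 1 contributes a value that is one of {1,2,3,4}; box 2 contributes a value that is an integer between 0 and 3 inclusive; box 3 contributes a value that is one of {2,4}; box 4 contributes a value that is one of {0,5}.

The generating function for the choices is (y + y² + y³ + y⁴)·(1 + y + y² + y³)·(y² + y⁴)·(1 + y⁵); the count is [y⁶].
(y + y² + y³ + y⁴) has coefficients 0,1,1,1,1 for degrees 0…4.
(1 + y + y² + y³) has coefficients 1,1,1,1,0,0,0 for degrees 0…6.
Multiplying by (y² + y⁴) gives running coefficients 0,0,1,1,2,2,1 for degrees 0…6.
Finally multiplying by (1 + y⁵), the product of all factors after the first has coefficients 0,0,1,1,2,2,1 for degrees 0…6.
[y⁶] = 1·2 + 1·2 + 1·1 + 1·1 = 6.

6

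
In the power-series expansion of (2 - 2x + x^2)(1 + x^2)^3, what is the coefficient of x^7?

-2

(2 - 2x + x^2) has coefficients 2,-2,1 for degrees 0…2.
(1 + x^2)^3 has coefficients 1,0,3,0,3,0,1,0 for degrees 0…7.
[x^7] = 2·0 − 2·1 + 1·0 = -2.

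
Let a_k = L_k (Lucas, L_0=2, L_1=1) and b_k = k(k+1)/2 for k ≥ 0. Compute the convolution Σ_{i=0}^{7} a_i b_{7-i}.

255

Write out a_i and b_{7-i} for i = 0,…,7 and sum the products.
Σ = 2·28 + 1·21 + 3·15 + 4·10 + 7·6 + 11·3 + 18·1 + 29·0 = 255.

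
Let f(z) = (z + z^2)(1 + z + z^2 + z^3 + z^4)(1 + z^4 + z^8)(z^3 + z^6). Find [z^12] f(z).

6

(z + z^2) has coefficients 0,1,1 for degrees 0…2.
(1 + z + z^2 + z^3 + z^4) has coefficients 1,1,1,1,1,0,0,0,0,0,0,0,0 for degrees 0…12.
Multiplying by (1 + z^4 + z^8) gives running coefficients 1,1,1,1,2,1,1,1,2,1,1,1,1 for degrees 0…12.
Finally multiplying by (z^3 + z^6), the product of all factors after the first has coefficients 0,0,0,1,1,1,2,3,2,2,3,3,2 for degrees 0…12.
[z^12] = 1·3 + 1·3 = 6.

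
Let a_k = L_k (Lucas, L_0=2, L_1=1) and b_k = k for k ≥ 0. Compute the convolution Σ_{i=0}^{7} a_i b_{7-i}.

112

This is [x^7] in the product of the two ordinary generating functions.
Σ = 2·7 + 1·6 + 3·5 + 4·4 + 7·3 + 11·2 + 18·1 + 29·0 = 112.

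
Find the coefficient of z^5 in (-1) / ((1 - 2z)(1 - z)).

The denominator gives the recurrence a_n = 3a_(n−1) − 2a_(n−2) for n ≥ 2; the numerator fixes a_0 = -1, a_1 = -3.
Iterating: -1, -3, -7, -15, -31, -63, so a_5 = -63.

-63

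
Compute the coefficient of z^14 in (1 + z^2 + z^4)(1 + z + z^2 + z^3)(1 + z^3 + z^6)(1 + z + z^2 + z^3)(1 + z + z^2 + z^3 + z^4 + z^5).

61

(1 + z^2 + z^4) has coefficients 1,0,1,0,1 for degrees 0…4.
(1 + z + z^2 + z^3) has coefficients 1,1,1,1,0,0,0,0,0,0,0,0,0,0,0 for degrees 0…14.
Multiplying by (1 + z^3 + z^6) gives running coefficients 1,1,1,2,1,1,2,1,1,1,0,0,0,0,0 for degrees 0…14.
Multiplying by (1 + z + z^2 + z^3) gives running coefficients 1,2,3,5,5,5,6,5,5,5,3,2,1,0,0 for degrees 0…14.
Finally multiplying by (1 + z + z^2 + z^3 + z^4 + z^5), the product of all factors after the first has coefficients 1,3,6,11,16,21,26,29,31,31,29,26,21,16,11 for degrees 0…14.
[z^14] = 1·11 + 1·21 + 1·29 = 61.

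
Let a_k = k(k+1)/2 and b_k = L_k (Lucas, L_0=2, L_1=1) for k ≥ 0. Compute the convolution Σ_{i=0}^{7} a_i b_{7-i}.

255

The convolution is the t^7 coefficient of A(t)B(t).
Σ = 0·29 + 1·18 + 3·11 + 6·7 + 10·4 + 15·3 + 21·1 + 28·2 = 255.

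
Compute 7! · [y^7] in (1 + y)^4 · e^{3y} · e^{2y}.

The EGF product rule gives c_7 = Σ_{k_1+k_2+k_3=7} C(7; k_1,k_2,k_3) · ∏ g_i(k_i), where (1+y)^4 gives the falling factorial (4)_k; e^{3y} gives (3)^k; e^{2y} gives (2)^k.
g_1(k) for k = 0…7: 1, 4, 12, 24, 24, 0, 0, 0.
g_2(k) for k = 0…7: 1, 3, 9, 27, 81, 243, 729, 2187.
g_3(k) for k = 0…7: 1, 2, 4, 8, 16, 32, 64, 128.
First combine the last two factors: h(k) = Σ_j C(k,j)·g_2(j)·g_3(k−j) for k = 0…7: 1, 5, 25, 125, 625, 3125, 15625, 78125.
c_7 = Σ_k C(7,k)·g_1(k)·h(7−k) = 1·1·78125 + 7·4·15625 + 21·12·3125 + 35·24·625 + 35·24·125 = 78125 + 437500 + 787500 + 525000 + 105000 = 1933125.

1933125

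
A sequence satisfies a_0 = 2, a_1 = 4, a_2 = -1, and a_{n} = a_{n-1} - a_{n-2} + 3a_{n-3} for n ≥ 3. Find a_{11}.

The ordinary generating function has denominator 1 - z + z^2 - 3z^3.
Iterating the recurrence: a_0,…,a_{11} = 2, 4, -1, 1, 14, 10, -1, 31, 62, 28, 59, 217.

217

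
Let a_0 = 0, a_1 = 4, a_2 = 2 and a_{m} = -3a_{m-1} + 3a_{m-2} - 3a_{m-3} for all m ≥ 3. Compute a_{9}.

21060

The ordinary generating function has denominator 1 + 3z - 3z^2 + 3z^3.
Iterating the recurrence: a_0,…,a_{9} = 0, 4, 2, 6, -24, 84, -342, 1350, -5328, 21060.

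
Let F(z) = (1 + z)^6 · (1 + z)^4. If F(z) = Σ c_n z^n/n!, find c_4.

5040

The EGF product rule gives c_4 = Σ_{k_1+k_2=4} C(4; k_1,k_2) · ∏ g_i(k_i), where (1+z)^6 gives the falling factorial (6)_k; (1+z)^4 gives the falling factorial (4)_k.
g_1(k) for k = 0…4: 1, 6, 30, 120, 360.
g_2(k) for k = 0…4: 1, 4, 12, 24, 24.
c_4 = Σ_k C(4,k)·g_1(k)·g_2(4−k) = 1·1·24 + 4·6·24 + 6·30·12 + 4·120·4 + 1·360·1 = 24 + 576 + 2160 + 1920 + 360 = 5040.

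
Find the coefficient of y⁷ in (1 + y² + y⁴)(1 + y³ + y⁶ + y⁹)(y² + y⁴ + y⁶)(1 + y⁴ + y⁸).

(1 + y² + y⁴) has coefficients 1,0,1,0,1 for degrees 0…4.
(1 + y³ + y⁶ + y⁹) has coefficients 1,0,0,1,0,0,1,0 for degrees 0…7.
Multiplying by (y² + y⁴ + y⁶) gives running coefficients 0,0,1,0,1,1,1,1 for degrees 0…7.
Finally multiplying by (1 + y⁴ + y⁸), the product of all factors after the first has coefficients 0,0,1,0,1,1,2,1 for degrees 0…7.
[y⁷] = 1·1 + 1·1 + 1·0 = 2.

2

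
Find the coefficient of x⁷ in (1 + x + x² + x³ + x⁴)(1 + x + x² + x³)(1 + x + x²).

6

(1 + x + x² + x³ + x⁴) has coefficients 1,1,1,1,1 for degrees 0…4.
(1 + x + x² + x³) has coefficients 1,1,1,1,0,0,0,0 for degrees 0…7.
Finally multiplying by (1 + x + x²), the product of all factors after the first has coefficients 1,2,3,3,2,1,0,0 for degrees 0…7.
[x⁷] = 1·0 + 1·0 + 1·1 + 1·2 + 1·3 = 6.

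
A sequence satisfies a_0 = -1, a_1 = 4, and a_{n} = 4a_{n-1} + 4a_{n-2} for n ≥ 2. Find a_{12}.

90025984

The ordinary generating function has denominator 1 - 4q - 4q^2.
Iterating the recurrence: a_0,…,a_{12} = -1, 4, 12, 64, 304, 1472, 7104, 34304, 165632, 799744, 3861504, 18644992, 90025984.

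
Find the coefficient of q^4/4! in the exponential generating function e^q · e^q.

16

The EGF product rule gives c_4 = Σ_{k_1+k_2=4} C(4; k_1,k_2) · ∏ g_i(k_i), where e^q gives (1)^k; e^q gives (1)^k.
g_1(k) for k = 0…4: 1, 1, 1, 1, 1.
g_2(k) for k = 0…4: 1, 1, 1, 1, 1.
c_4 = Σ_k C(4,k)·g_1(k)·g_2(4−k) = 1·1·1 + 4·1·1 + 6·1·1 + 4·1·1 + 1·1·1 = 1 + 4 + 6 + 4 + 1 = 16.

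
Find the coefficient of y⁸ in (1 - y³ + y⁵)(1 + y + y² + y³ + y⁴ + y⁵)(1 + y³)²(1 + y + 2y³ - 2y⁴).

6

(1 - y³ + y⁵) has coefficients 1,0,0,-1,0,1 for degrees 0…5.
(1 + y + y² + y³ + y⁴ + y⁵) has coefficients 1,1,1,1,1,1,0,0,0 for degrees 0…8.
Multiplying by (1 + y³)² gives running coefficients 1,1,1,3,3,3,3,3,3 for degrees 0…8.
Finally multiplying by (1 + y + 2y³ - 2y⁴), the product of all factors after the first has coefficients 1,2,2,6,6,6,10,6,6 for degrees 0…8.
[y⁸] = 1·6 − 1·6 + 1·6 = 6.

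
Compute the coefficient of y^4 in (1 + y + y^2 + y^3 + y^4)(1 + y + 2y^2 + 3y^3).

7

(1 + y + y^2 + y^3 + y^4) has coefficients 1,1,1,1,1 for degrees 0…4.
(1 + y + 2y^2 + 3y^3) has coefficients 1,1,2,3,0 for degrees 0…4.
[y^4] = 1·0 + 1·3 + 1·2 + 1·1 + 1·1 = 7.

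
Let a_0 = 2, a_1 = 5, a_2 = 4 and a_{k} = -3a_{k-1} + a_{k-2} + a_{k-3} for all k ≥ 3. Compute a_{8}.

2454

The ordinary generating function has denominator 1 + 3x - x^2 - x^3.
Iterating the recurrence: a_0,…,a_{8} = 2, 5, 4, -5, 24, -73, 238, -763, 2454.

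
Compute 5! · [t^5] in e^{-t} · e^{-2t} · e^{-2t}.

-3125

The EGF product rule gives c_5 = Σ_{k_1+k_2+k_3=5} C(5; k_1,k_2,k_3) · ∏ g_i(k_i), where e^{-t} gives (-1)^k; e^{-2t} gives (-2)^k; e^{-2t} gives (-2)^k.
g_1(k) for k = 0…5: 1, -1, 1, -1, 1, -1.
g_2(k) for k = 0…5: 1, -2, 4, -8, 16, -32.
g_3(k) for k = 0…5: 1, -2, 4, -8, 16, -32.
First combine the last two factors: h(k) = Σ_j C(k,j)·g_2(j)·g_3(k−j) for k = 0…5: 1, -4, 16, -64, 256, -1024.
c_5 = Σ_k C(5,k)·g_1(k)·h(5−k) = 1·1·(-1024) + 5·(-1)·256 + 10·1·(-64) + 10·(-1)·16 + 5·1·(-4) + 1·(-1)·1 = −1024 − 1280 − 640 − 160 − 20 − 1 = -3125.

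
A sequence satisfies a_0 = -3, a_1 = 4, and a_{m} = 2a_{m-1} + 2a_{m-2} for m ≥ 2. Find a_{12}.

90048

The ordinary generating function has denominator 1 - 2x - 2x^2.
Iterating the recurrence: a_0,…,a_{12} = -3, 4, 2, 12, 28, 80, 216, 592, 1616, 4416, 12064, 32960, 90048.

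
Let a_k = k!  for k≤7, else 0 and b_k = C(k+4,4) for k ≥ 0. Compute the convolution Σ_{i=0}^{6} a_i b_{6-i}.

2366

Write out a_i and b_{6-i} for i = 0,…,6 and sum the products.
Σ = 1·210 + 1·126 + 2·70 + 6·35 + 24·15 + 120·5 + 720·1 = 2366.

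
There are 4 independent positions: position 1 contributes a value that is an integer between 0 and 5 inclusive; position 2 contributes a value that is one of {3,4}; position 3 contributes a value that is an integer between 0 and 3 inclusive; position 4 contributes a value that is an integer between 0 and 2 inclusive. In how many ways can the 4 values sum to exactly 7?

20

The generating function for the choices is (1 + x + x² + x³ + x⁴ + x⁵)·(x³ + x⁴)·(1 + x + x² + x³)·(1 + x + x²); the count is [x⁷].
(1 + x + x² + x³ + x⁴ + x⁵) has coefficients 1,1,1,1,1,1 for degrees 0…5.
(x³ + x⁴) has coefficients 0,0,0,1,1,0,0,0 for degrees 0…7.
Multiplying by (1 + x + x² + x³) gives running coefficients 0,0,0,1,2,2,2,1 for degrees 0…7.
Finally multiplying by (1 + x + x²), the product of all factors after the first has coefficients 0,0,0,1,3,5,6,5 for degrees 0…7.
[x⁷] = 1·5 + 1·6 + 1·5 + 1·3 + 1·1 + 1·0 = 20.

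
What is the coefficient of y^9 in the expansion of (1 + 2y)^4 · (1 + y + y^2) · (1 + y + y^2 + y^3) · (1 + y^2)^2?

(1 + 2y)^4 has coefficients 1,8,24,32,16 for degrees 0…4.
(1 + y + y^2) has coefficients 1,1,1,0,0,0,0,0,0,0 for degrees 0…9.
Multiplying by (1 + y + y^2 + y^3) gives running coefficients 1,2,3,3,2,1,0,0,0,0 for degrees 0…9.
Finally multiplying by (1 + y^2)^2, the product of all factors after the first has coefficients 1,2,5,7,9,9,7,5,2,1 for degrees 0…9.
[y^9] = 1·1 + 8·2 + 24·5 + 32·7 + 16·9 = 505.

505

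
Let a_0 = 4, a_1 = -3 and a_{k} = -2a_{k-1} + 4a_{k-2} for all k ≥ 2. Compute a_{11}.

The ordinary generating function has denominator 1 + 2t - 4t^2.
Iterating the recurrence: a_0,…,a_{11} = 4, -3, 22, -56, 200, -624, 2048, -6592, 21376, -69120, 223744, -723968.

-723968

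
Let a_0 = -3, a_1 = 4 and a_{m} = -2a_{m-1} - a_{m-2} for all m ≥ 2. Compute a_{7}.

The ordinary generating function has denominator 1 + 2q + q^2.
Iterating the recurrence: a_0,…,a_{7} = -3, 4, -5, 6, -7, 8, -9, 10.

10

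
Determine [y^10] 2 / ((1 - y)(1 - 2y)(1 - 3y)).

523250

Partial fractions give a closed form: a_n = (1)·1^n + (-8)·2^n + (9)·3^n.
At n = 10: a_10 = 523250.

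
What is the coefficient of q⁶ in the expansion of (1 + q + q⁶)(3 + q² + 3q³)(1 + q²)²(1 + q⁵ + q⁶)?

(1 + q + q⁶) has coefficients 1,1,0,0,0,0,1 for degrees 0…6.
(3 + q² + 3q³) has coefficients 3,0,1,3,0,0,0 for degrees 0…6.
Multiplying by (1 + q²)² gives running coefficients 3,0,7,3,5,6,1 for degrees 0…6.
Finally multiplying by (1 + q⁵ + q⁶), the product of all factors after the first has coefficients 3,0,7,3,5,9,4 for degrees 0…6.
[q⁶] = 1·4 + 1·9 + 1·3 = 16.

16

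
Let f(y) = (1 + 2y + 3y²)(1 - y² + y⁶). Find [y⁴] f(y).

(1 + 2y + 3y²) has coefficients 1,2,3 for degrees 0…2.
(1 - y² + y⁶) has coefficients 1,0,-1,0,0 for degrees 0…4.
[y⁴] = 1·0 + 2·0 + 3·(-1) = -3.

-3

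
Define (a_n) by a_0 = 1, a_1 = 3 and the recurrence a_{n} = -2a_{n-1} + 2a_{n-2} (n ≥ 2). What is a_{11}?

The ordinary generating function has denominator 1 + 2y - 2y^2.
Iterating the recurrence: a_0,…,a_{11} = 1, 3, -4, 14, -36, 100, -272, 744, -2032, 5552, -15168, 41440.

41440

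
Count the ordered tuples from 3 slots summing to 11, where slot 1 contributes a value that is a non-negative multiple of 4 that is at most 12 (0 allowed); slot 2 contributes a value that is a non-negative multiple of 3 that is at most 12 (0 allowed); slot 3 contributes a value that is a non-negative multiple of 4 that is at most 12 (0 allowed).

3

The generating function for the choices is (1 + y^4 + y^8 + y^12)·(1 + y^3 + y^6 + y^9 + y^12)·(1 + y^4 + y^8 + y^12); the count is [y^11].
(1 + y^4 + y^8 + y^12) has coefficients 1,0,0,0,1,0,0,0,1,0,0,0 for degrees 0…11.
(1 + y^3 + y^6 + y^9 + y^12) has coefficients 1,0,0,1,0,0,1,0,0,1,0,0 for degrees 0…11.
Finally multiplying by (1 + y^4 + y^8 + y^12), the product of all factors after the first has coefficients 1,0,0,1,1,0,1,1,1,1,1,1 for degrees 0…11.
[y^11] = 1·1 + 1·1 + 1·1 = 3.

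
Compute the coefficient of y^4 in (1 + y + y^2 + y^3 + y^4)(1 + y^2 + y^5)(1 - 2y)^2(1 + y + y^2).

(1 + y + y^2 + y^3 + y^4) has coefficients 1,1,1,1,1 for degrees 0…4.
(1 + y^2 + y^5) has coefficients 1,0,1,0,0 for degrees 0…4.
Multiplying by (1 - 2y)^2 gives running coefficients 1,-4,5,-4,4 for degrees 0…4.
Finally multiplying by (1 + y + y^2), the product of all factors after the first has coefficients 1,-3,2,-3,5 for degrees 0…4.
[y^4] = 1·5 + 1·(-3) + 1·2 + 1·(-3) + 1·1 = 2.

2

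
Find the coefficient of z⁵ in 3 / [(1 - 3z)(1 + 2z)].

Partial fractions give a closed form: a_n = (9/5)·3^n + (6/5)·(-2)^n.
At n = 5: a_5 = 399.

399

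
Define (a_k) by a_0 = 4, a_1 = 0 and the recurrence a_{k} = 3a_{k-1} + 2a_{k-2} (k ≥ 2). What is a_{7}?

The ordinary generating function has denominator 1 - 3q - 2q^2.
Iterating the recurrence: a_0,…,a_{7} = 4, 0, 8, 24, 88, 312, 1112, 3960.

3960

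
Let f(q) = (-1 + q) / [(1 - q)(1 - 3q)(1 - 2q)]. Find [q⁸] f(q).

Partial fractions give a closed form: a_n = (-3)·3^n + (2)·2^n.
At n = 8: a_8 = -19171.

-19171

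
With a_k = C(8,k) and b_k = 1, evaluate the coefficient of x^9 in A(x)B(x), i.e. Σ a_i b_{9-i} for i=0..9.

The convolution is the t^9 coefficient of A(t)B(t).
Σ = 1·1 + 8·1 + 28·1 + 56·1 + 70·1 + 56·1 + 28·1 + 8·1 + 1·1 + 0·1 = 256.

256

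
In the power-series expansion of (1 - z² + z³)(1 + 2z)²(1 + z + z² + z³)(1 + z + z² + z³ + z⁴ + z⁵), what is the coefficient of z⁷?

(1 - z² + z³) has coefficients 1,0,-1,1 for degrees 0…3.
(1 + 2z)² has coefficients 1,4,4,0,0,0,0,0 for degrees 0…7.
Multiplying by (1 + z + z² + z³) gives running coefficients 1,5,9,9,8,4,0,0 for degrees 0…7.
Finally multiplying by (1 + z + z² + z³ + z⁴ + z⁵), the product of all factors after the first has coefficients 1,6,15,24,32,36,35,30 for degrees 0…7.
[z⁷] = 1·30 − 1·36 + 1·32 = 26.

26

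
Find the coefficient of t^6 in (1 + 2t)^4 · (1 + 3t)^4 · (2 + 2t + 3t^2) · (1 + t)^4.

157546

(1 + 2t)^4 has coefficients 1,8,24,32,16 for degrees 0…4.
(1 + 3t)^4 has coefficients 1,12,54,108,81,0,0 for degrees 0…6.
Multiplying by (2 + 2t + 3t^2) gives running coefficients 2,26,135,360,540,486,243 for degrees 0…6.
Finally multiplying by (1 + t)^4, the product of all factors after the first has coefficients 2,34,251,1064,2896,5372,7002 for degrees 0…6.
[t^6] = 1·7002 + 8·5372 + 24·2896 + 32·1064 + 16·251 = 157546.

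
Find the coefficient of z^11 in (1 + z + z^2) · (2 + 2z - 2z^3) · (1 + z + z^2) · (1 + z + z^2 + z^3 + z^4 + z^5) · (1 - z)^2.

(1 + z + z^2) has coefficients 1,1,1 for degrees 0…2.
(2 + 2z - 2z^3) has coefficients 2,2,0,-2,0,0,0,0,0,0,0,0 for degrees 0…11.
Multiplying by (1 + z + z^2) gives running coefficients 2,4,4,0,-2,-2,0,0,0,0,0,0 for degrees 0…11.
Multiplying by (1 + z + z^2 + z^3 + z^4 + z^5) gives running coefficients 2,6,10,10,8,6,4,0,-4,-4,-2,0 for degrees 0…11.
Finally multiplying by (1 - z)^2, the product of all factors after the first has coefficients 2,2,0,-4,-2,0,0,-2,0,4,2,0 for degrees 0…11.
[z^11] = 1·0 + 1·2 + 1·4 = 6.

6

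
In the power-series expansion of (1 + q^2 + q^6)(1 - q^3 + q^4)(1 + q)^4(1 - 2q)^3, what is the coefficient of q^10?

31

(1 + q^2 + q^6) has coefficients 1,0,1,0,0,0,1 for degrees 0…6.
(1 - q^3 + q^4) has coefficients 1,0,0,-1,1,0,0,0,0,0,0 for degrees 0…10.
Multiplying by (1 + q)^4 gives running coefficients 1,4,6,3,-2,-2,2,3,1,0,0 for degrees 0…10.
Finally multiplying by (1 - 2q)^3, the product of all factors after the first has coefficients 1,-2,-6,7,20,-2,-34,-17,23,14,-12 for degrees 0…10.
[q^10] = 1·(-12) + 1·23 + 1·20 = 31.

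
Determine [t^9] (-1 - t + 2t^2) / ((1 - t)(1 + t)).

-1

The denominator gives the recurrence a_n = a_(n−2) for n ≥ 3; the numerator fixes a_0 = -1, a_1 = -1, a_2 = 1.
Iterating: -1, -1, 1, -1, 1, -1, 1, -1, 1, -1, so a_9 = -1.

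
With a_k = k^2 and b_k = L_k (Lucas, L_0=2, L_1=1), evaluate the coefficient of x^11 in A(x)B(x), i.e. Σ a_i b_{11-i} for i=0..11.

3344

This is [x^11] in the product of the two ordinary generating functions.
Σ = 0·199 + 1·123 + 4·76 + 9·47 + 16·29 + 25·18 + 36·11 + 49·7 + 64·4 + 81·3 + 100·1 + 121·2 = 3344.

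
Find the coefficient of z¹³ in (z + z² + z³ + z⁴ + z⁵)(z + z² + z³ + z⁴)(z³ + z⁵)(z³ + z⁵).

13

(z + z² + z³ + z⁴ + z⁵) has coefficients 0,1,1,1,1,1 for degrees 0…5.
(z + z² + z³ + z⁴) has coefficients 0,1,1,1,1,0,0,0,0,0,0,0,0,0 for degrees 0…13.
Multiplying by (z³ + z⁵) gives running coefficients 0,0,0,0,1,1,2,2,1,1,0,0,0,0 for degrees 0…13.
Finally multiplying by (z³ + z⁵), the product of all factors after the first has coefficients 0,0,0,0,0,0,0,1,1,3,3,3,3,1 for degrees 0…13.
[z¹³] = 1·3 + 1·3 + 1·3 + 1·3 + 1·1 = 13.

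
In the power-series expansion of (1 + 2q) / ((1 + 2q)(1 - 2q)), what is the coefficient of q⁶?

Partial fractions give a closed form: a_n = (1)·2^n.
At n = 6: a_6 = 64.

64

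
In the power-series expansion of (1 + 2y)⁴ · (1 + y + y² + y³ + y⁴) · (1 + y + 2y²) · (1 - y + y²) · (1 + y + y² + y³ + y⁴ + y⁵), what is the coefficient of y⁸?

(1 + 2y)⁴ has coefficients 1,8,24,32,16 for degrees 0…4.
(1 + y + y² + y³ + y⁴) has coefficients 1,1,1,1,1,0,0,0,0 for degrees 0…8.
Multiplying by (1 + y + 2y²) gives running coefficients 1,2,4,4,4,3,2,0,0 for degrees 0…8.
Multiplying by (1 - y + y²) gives running coefficients 1,1,3,2,4,3,3,1,2 for degrees 0…8.
Finally multiplying by (1 + y + y² + y³ + y⁴ + y⁵), the product of all factors after the first has coefficients 1,2,5,7,11,14,16,16,15 for degrees 0…8.
[y⁸] = 1·15 + 8·16 + 24·16 + 32·14 + 16·11 = 1151.

1151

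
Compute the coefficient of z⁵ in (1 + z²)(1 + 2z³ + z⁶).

(1 + z²) has coefficients 1,0,1 for degrees 0…2.
(1 + 2z³ + z⁶) has coefficients 1,0,0,2,0,0 for degrees 0…5.
[z⁵] = 1·0 + 1·2 = 2.

2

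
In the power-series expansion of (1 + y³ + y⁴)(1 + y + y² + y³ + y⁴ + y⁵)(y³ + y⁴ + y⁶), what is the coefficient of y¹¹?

(1 + y³ + y⁴) has coefficients 1,0,0,1,1 for degrees 0…4.
(1 + y + y² + y³ + y⁴ + y⁵) has coefficients 1,1,1,1,1,1,0,0,0,0,0,0 for degrees 0…11.
Finally multiplying by (y³ + y⁴ + y⁶), the product of all factors after the first has coefficients 0,0,0,1,2,2,3,3,3,2,1,1 for degrees 0…11.
[y¹¹] = 1·1 + 1·3 + 1·3 = 7.

7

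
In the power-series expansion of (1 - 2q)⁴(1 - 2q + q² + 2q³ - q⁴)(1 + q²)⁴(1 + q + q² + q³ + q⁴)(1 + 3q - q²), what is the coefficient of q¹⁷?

(1 - 2q)⁴ has coefficients 1,-8,24,-32,16 for degrees 0…4.
(1 - 2q + q² + 2q³ - q⁴) has coefficients 1,-2,1,2,-1,0,0,0,0,0,0,0,0,0,0,0,0,0 for degrees 0…17.
Multiplying by (1 + q²)⁴ gives running coefficients 1,-2,5,-6,9,-4,6,4,-1,6,-3,2,-1,0,0,0,0,0 for degrees 0…17.
Multiplying by (1 + q + q² + q³ + q⁴) gives running coefficients 1,-1,4,-2,7,2,10,9,14,11,12,8,3,4,-2,1,-1,0 for degrees 0…17.
Finally multiplying by (1 + 3q - q²), the product of all factors after the first has coefficients 1,2,0,11,-3,25,9,37,31,44,31,33,15,5,7,-9,4,-4 for degrees 0…17.
[q¹⁷] = 1·(-4) − 8·4 + 24·(-9) − 32·7 + 16·5 = -396.

-396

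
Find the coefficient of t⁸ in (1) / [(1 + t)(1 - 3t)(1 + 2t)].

3157

The denominator gives the recurrence a_n = 7a_(n−2) + 6a_(n−3) for n ≥ 3; the numerator fixes a_0 = 1, a_1 = 0, a_2 = 7.
Iterating: 1, 0, 7, 6, 49, 84, 379, 882, 3157, so a_8 = 3157.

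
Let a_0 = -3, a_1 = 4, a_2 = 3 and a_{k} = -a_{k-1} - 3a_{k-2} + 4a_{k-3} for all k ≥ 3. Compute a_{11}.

9943

The ordinary generating function has denominator 1 + z + 3z^2 - 4z^3.
Iterating the recurrence: a_0,…,a_{11} = -3, 4, 3, -27, 34, 59, -269, 228, 815, -2575, 1042, 9943.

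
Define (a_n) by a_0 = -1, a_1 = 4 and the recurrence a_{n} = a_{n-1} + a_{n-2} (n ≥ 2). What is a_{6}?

The ordinary generating function has denominator 1 - x - x^2.
Iterating the recurrence: a_0,…,a_{6} = -1, 4, 3, 7, 10, 17, 27.

27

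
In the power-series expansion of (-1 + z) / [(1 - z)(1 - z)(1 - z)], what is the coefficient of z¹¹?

The denominator gives the recurrence a_n = 3a_(n−1) − 3a_(n−2) + a_(n−3) for n ≥ 3; the numerator fixes a_0 = -1, a_1 = -2, a_2 = -3.
Iterating: -1, -2, -3, -4, -5, -6, -7, -8, -9, -10, -11, -12, so a_11 = -12.

-12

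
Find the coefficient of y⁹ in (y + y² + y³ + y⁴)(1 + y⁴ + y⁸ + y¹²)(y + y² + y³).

3

(y + y² + y³ + y⁴) has coefficients 0,1,1,1,1 for degrees 0…4.
(1 + y⁴ + y⁸ + y¹²) has coefficients 1,0,0,0,1,0,0,0,1,0 for degrees 0…9.
Finally multiplying by (y + y² + y³), the product of all factors after the first has coefficients 0,1,1,1,0,1,1,1,0,1 for degrees 0…9.
[y⁹] = 1·0 + 1·1 + 1·1 + 1·1 = 3.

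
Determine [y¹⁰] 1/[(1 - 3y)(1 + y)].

Partial fractions give a closed form: a_n = (3/4)·3^n + (1/4)·(-1)^n.
At n = 10: a_10 = 44287.

44287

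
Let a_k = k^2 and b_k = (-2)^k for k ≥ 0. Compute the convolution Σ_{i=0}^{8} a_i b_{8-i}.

6

This is [x^8] in the product of the two ordinary generating functions.
Σ = 0·256 + 1·(-128) + 4·64 + 9·(-32) + 16·16 + 25·(-8) + 36·4 + 49·(-2) + 64·1 = 6.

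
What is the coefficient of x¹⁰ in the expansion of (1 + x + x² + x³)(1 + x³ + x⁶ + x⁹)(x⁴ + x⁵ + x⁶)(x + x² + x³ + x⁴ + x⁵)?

(1 + x + x² + x³) has coefficients 1,1,1,1 for degrees 0…3.
(1 + x³ + x⁶ + x⁹) has coefficients 1,0,0,1,0,0,1,0,0,1,0 for degrees 0…10.
Multiplying by (x⁴ + x⁵ + x⁶) gives running coefficients 0,0,0,0,1,1,1,1,1,1,1 for degrees 0…10.
Finally multiplying by (x + x² + x³ + x⁴ + x⁵), the product of all factors after the first has coefficients 0,0,0,0,0,1,2,3,4,5,5 for degrees 0…10.
[x¹⁰] = 1·5 + 1·5 + 1·4 + 1·3 = 17.

17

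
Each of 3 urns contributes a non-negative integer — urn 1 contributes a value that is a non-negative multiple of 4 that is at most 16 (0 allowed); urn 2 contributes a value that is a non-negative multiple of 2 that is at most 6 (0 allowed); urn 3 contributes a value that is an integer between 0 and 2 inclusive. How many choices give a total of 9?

The generating function for the choices is (1 + q^4 + q^8 + q^12 + q^16)·(1 + q^2 + q^4 + q^6)·(1 + q + q^2); the count is [q^9].
(1 + q^4 + q^8 + q^12 + q^16) has coefficients 1,0,0,0,1,0,0,0,1,0 for degrees 0…9.
(1 + q^2 + q^4 + q^6) has coefficients 1,0,1,0,1,0,1,0,0,0 for degrees 0…9.
Finally multiplying by (1 + q + q^2), the product of all factors after the first has coefficients 1,1,2,1,2,1,2,1,1,0 for degrees 0…9.
[q^9] = 1·0 + 1·1 + 1·1 = 2.

2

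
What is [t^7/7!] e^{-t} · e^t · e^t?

The EGF product rule gives c_7 = Σ_{k_1+k_2+k_3=7} C(7; k_1,k_2,k_3) · ∏ g_i(k_i), where e^{-t} gives (-1)^k; e^t gives (1)^k; e^t gives (1)^k.
g_1(k) for k = 0…7: 1, -1, 1, -1, 1, -1, 1, -1.
g_2(k) for k = 0…7: 1, 1, 1, 1, 1, 1, 1, 1.
g_3(k) for k = 0…7: 1, 1, 1, 1, 1, 1, 1, 1.
First combine the last two factors: h(k) = Σ_j C(k,j)·g_2(j)·g_3(k−j) for k = 0…7: 1, 2, 4, 8, 16, 32, 64, 128.
c_7 = Σ_k C(7,k)·g_1(k)·h(7−k) = 1·1·128 + 7·(-1)·64 + 21·1·32 + 35·(-1)·16 + 35·1·8 + 21·(-1)·4 + 7·1·2 + 1·(-1)·1 = 128 − 448 + 672 − 560 + 280 − 84 + 14 − 1 = 1.

1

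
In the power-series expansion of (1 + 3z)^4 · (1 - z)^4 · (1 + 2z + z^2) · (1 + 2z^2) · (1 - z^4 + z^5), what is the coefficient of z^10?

-479

(1 + 3z)^4 has coefficients 1,12,54,108,81 for degrees 0…4.
(1 - z)^4 has coefficients 1,-4,6,-4,1,0,0,0,0,0,0 for degrees 0…10.
Multiplying by (1 + 2z + z^2) gives running coefficients 1,-2,-1,4,-1,-2,1,0,0,0,0 for degrees 0…10.
Multiplying by (1 + 2z^2) gives running coefficients 1,-2,1,0,-3,6,-1,-4,2,0,0 for degrees 0…10.
Finally multiplying by (1 - z^4 + z^5), the product of all factors after the first has coefficients 1,-2,1,0,-4,9,-4,-3,5,-9,7 for degrees 0…10.
[z^10] = 1·7 + 12·(-9) + 54·5 + 108·(-3) + 81·(-4) = -479.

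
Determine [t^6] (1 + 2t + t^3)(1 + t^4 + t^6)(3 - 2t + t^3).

(1 + 2t + t^3) has coefficients 1,2,0,1 for degrees 0…3.
(1 + t^4 + t^6) has coefficients 1,0,0,0,1,0,1 for degrees 0…6.
Finally multiplying by (3 - 2t + t^3), the product of all factors after the first has coefficients 3,-2,0,1,3,-2,3 for degrees 0…6.
[t^6] = 1·3 + 2·(-2) + 1·1 = 0.

0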